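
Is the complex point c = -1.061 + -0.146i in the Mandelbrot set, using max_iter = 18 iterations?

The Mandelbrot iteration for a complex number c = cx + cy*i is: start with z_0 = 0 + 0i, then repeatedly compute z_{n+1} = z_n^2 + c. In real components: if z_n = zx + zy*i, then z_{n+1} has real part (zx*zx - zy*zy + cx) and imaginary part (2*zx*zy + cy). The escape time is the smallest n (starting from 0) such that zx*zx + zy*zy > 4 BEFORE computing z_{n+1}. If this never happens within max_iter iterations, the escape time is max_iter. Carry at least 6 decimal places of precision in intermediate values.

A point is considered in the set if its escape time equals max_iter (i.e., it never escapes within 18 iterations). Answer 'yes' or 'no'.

z_0 = 0 + 0i, c = -1.0610 + -0.1460i
Iter 1: z = -1.0610 + -0.1460i, |z|^2 = 1.1470
Iter 2: z = 0.0434 + 0.1638i, |z|^2 = 0.0287
Iter 3: z = -1.0860 + -0.1318i, |z|^2 = 1.1967
Iter 4: z = 0.1009 + 0.1402i, |z|^2 = 0.0298
Iter 5: z = -1.0705 + -0.1177i, |z|^2 = 1.1598
Iter 6: z = 0.0711 + 0.1060i, |z|^2 = 0.0163
Iter 7: z = -1.0672 + -0.1309i, |z|^2 = 1.1560
Iter 8: z = 0.0607 + 0.1335i, |z|^2 = 0.0215
Iter 9: z = -1.0751 + -0.1298i, |z|^2 = 1.1727
Iter 10: z = 0.0780 + 0.1331i, |z|^2 = 0.0238
Iter 11: z = -1.0726 + -0.1252i, |z|^2 = 1.1662
Iter 12: z = 0.0738 + 0.1226i, |z|^2 = 0.0205
Iter 13: z = -1.0706 + -0.1279i, |z|^2 = 1.1625
Iter 14: z = 0.0688 + 0.1278i, |z|^2 = 0.0211
Iter 15: z = -1.0726 + -0.1284i, |z|^2 = 1.1670
Iter 16: z = 0.0730 + 0.1295i, |z|^2 = 0.0221
Iter 17: z = -1.0724 + -0.1271i, |z|^2 = 1.1663
Did not escape in 18 iterations → in set

Answer: yes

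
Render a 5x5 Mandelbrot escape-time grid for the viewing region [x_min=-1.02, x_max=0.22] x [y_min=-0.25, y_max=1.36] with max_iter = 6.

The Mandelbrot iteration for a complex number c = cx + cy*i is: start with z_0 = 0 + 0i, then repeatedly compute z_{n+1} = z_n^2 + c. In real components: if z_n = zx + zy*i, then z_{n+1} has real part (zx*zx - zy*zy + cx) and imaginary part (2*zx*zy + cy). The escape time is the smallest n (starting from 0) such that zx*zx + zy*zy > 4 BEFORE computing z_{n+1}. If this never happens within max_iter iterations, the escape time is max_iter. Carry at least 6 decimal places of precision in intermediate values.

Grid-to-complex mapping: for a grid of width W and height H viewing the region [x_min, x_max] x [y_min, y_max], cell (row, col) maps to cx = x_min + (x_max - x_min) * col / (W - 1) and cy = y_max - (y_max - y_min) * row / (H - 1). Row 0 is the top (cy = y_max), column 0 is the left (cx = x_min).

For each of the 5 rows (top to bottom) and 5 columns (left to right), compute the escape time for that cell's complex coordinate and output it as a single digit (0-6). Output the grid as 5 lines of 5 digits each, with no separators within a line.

Answer: 22222
34564
56666
66666
66666

Derivation:
(row=0, col=0): c = -1.0200 + 1.3600i → escape time 2
(row=0, col=1): c = -0.7100 + 1.3600i → escape time 2
(row=0, col=2): c = -0.4000 + 1.3600i → escape time 2
(row=0, col=3): c = -0.0900 + 1.3600i → escape time 2
(row=0, col=4): c = 0.2200 + 1.3600i → escape time 2
(row=1, col=0): c = -1.0200 + 0.9575i → escape time 3
(row=1, col=1): c = -0.7100 + 0.9575i → escape time 4
(row=1, col=2): c = -0.4000 + 0.9575i → escape time 5
(row=1, col=3): c = -0.0900 + 0.9575i → escape time 6
(row=1, col=4): c = 0.2200 + 0.9575i → escape time 4
(row=2, col=0): c = -1.0200 + 0.5550i → escape time 5
(row=2, col=1): c = -0.7100 + 0.5550i → escape time 6
(row=2, col=2): c = -0.4000 + 0.5550i → escape time 6
(row=2, col=3): c = -0.0900 + 0.5550i → escape time 6
(row=2, col=4): c = 0.2200 + 0.5550i → escape time 6
(row=3, col=0): c = -1.0200 + 0.1525i → escape time 6
(row=3, col=1): c = -0.7100 + 0.1525i → escape time 6
(row=3, col=2): c = -0.4000 + 0.1525i → escape time 6
(row=3, col=3): c = -0.0900 + 0.1525i → escape time 6
(row=3, col=4): c = 0.2200 + 0.1525i → escape time 6
(row=4, col=0): c = -1.0200 + -0.2500i → escape time 6
(row=4, col=1): c = -0.7100 + -0.2500i → escape time 6
(row=4, col=2): c = -0.4000 + -0.2500i → escape time 6
(row=4, col=3): c = -0.0900 + -0.2500i → escape time 6
(row=4, col=4): c = 0.2200 + -0.2500i → escape time 6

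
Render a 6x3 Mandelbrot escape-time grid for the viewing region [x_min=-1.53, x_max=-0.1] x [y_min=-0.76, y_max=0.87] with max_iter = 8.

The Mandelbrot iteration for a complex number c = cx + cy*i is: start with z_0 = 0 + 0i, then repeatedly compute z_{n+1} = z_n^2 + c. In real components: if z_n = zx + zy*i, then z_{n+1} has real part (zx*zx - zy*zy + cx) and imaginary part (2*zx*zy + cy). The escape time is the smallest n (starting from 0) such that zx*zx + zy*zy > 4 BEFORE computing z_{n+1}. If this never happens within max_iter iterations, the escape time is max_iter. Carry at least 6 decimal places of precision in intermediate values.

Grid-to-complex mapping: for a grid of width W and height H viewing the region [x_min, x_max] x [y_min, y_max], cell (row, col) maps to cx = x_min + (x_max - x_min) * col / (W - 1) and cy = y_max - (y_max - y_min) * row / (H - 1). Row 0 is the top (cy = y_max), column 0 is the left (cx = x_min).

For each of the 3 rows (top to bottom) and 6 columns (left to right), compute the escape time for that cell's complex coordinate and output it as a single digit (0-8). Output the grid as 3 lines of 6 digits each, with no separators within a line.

Answer: 333458
788888
334478

Derivation:
(row=0, col=0): c = -1.5300 + 0.8700i → escape time 3
(row=0, col=1): c = -1.2440 + 0.8700i → escape time 3
(row=0, col=2): c = -0.9580 + 0.8700i → escape time 3
(row=0, col=3): c = -0.6720 + 0.8700i → escape time 4
(row=0, col=4): c = -0.3860 + 0.8700i → escape time 5
(row=0, col=5): c = -0.1000 + 0.8700i → escape time 8
(row=1, col=0): c = -1.5300 + 0.0550i → escape time 7
(row=1, col=1): c = -1.2440 + 0.0550i → escape time 8
(row=1, col=2): c = -0.9580 + 0.0550i → escape time 8
(row=1, col=3): c = -0.6720 + 0.0550i → escape time 8
(row=1, col=4): c = -0.3860 + 0.0550i → escape time 8
(row=1, col=5): c = -0.1000 + 0.0550i → escape time 8
(row=2, col=0): c = -1.5300 + -0.7600i → escape time 3
(row=2, col=1): c = -1.2440 + -0.7600i → escape time 3
(row=2, col=2): c = -0.9580 + -0.7600i → escape time 4
(row=2, col=3): c = -0.6720 + -0.7600i → escape time 4
(row=2, col=4): c = -0.3860 + -0.7600i → escape time 7
(row=2, col=5): c = -0.1000 + -0.7600i → escape time 8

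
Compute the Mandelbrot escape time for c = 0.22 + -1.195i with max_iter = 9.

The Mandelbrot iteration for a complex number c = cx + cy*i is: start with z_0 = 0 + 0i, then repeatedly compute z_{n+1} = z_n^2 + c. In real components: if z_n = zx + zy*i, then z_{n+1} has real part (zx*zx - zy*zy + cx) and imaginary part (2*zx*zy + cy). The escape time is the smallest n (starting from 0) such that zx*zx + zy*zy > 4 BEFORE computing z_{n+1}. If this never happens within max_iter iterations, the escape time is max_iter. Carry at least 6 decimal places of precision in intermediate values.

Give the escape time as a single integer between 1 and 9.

z_0 = 0 + 0i, c = 0.2200 + -1.1950i
Iter 1: z = 0.2200 + -1.1950i, |z|^2 = 1.4764
Iter 2: z = -1.1596 + -1.7208i, |z|^2 = 4.3059
Escaped at iteration 2

Answer: 2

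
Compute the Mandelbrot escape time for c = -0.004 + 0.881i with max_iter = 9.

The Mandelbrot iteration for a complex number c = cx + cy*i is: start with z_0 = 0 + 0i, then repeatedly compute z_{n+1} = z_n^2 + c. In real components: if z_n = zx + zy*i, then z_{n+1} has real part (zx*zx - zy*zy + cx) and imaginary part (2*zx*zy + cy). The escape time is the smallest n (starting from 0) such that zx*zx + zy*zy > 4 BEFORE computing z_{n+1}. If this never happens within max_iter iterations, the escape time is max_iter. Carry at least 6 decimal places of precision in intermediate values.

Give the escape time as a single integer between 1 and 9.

Answer: 8

Derivation:
z_0 = 0 + 0i, c = -0.0040 + 0.8810i
Iter 1: z = -0.0040 + 0.8810i, |z|^2 = 0.7762
Iter 2: z = -0.7801 + 0.8740i, |z|^2 = 1.3724
Iter 3: z = -0.1592 + -0.4826i, |z|^2 = 0.2583
Iter 4: z = -0.2116 + 1.0346i, |z|^2 = 1.1152
Iter 5: z = -1.0297 + 0.4432i, |z|^2 = 1.2567
Iter 6: z = 0.8599 + -0.0317i, |z|^2 = 0.7404
Iter 7: z = 0.7344 + 0.8265i, |z|^2 = 1.2225
Iter 8: z = -0.1479 + 2.0950i, |z|^2 = 4.4109
Escaped at iteration 8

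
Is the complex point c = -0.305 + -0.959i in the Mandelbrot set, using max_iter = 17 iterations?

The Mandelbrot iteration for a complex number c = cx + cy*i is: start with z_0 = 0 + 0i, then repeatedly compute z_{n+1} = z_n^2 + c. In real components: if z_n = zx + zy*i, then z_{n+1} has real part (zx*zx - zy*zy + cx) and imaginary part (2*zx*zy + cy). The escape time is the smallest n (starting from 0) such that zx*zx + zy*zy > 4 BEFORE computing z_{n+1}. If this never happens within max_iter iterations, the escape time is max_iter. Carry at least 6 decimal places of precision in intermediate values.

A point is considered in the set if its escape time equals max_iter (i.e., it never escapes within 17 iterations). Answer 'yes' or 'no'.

Answer: no

Derivation:
z_0 = 0 + 0i, c = -0.3050 + -0.9590i
Iter 1: z = -0.3050 + -0.9590i, |z|^2 = 1.0127
Iter 2: z = -1.1317 + -0.3740i, |z|^2 = 1.4205
Iter 3: z = 0.8358 + -0.1125i, |z|^2 = 0.7112
Iter 4: z = 0.3808 + -1.1470i, |z|^2 = 1.4608
Iter 5: z = -1.4757 + -1.8327i, |z|^2 = 5.5363
Escaped at iteration 5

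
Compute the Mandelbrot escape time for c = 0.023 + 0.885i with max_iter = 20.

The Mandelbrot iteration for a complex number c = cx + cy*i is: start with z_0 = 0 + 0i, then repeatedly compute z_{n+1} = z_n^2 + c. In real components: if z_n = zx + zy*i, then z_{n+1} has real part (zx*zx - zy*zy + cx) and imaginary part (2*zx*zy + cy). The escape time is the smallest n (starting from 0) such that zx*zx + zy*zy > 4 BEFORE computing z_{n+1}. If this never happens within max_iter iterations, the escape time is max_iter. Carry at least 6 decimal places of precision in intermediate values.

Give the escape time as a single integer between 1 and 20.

Answer: 8

Derivation:
z_0 = 0 + 0i, c = 0.0230 + 0.8850i
Iter 1: z = 0.0230 + 0.8850i, |z|^2 = 0.7838
Iter 2: z = -0.7597 + 0.9257i, |z|^2 = 1.4341
Iter 3: z = -0.2568 + -0.5215i, |z|^2 = 0.3379
Iter 4: z = -0.1830 + 1.1529i, |z|^2 = 1.3626
Iter 5: z = -1.2726 + 0.4630i, |z|^2 = 1.8338
Iter 6: z = 1.4281 + -0.2933i, |z|^2 = 2.1254
Iter 7: z = 1.9763 + 0.0472i, |z|^2 = 3.9081
Iter 8: z = 3.9267 + 1.0714i, |z|^2 = 16.5669
Escaped at iteration 8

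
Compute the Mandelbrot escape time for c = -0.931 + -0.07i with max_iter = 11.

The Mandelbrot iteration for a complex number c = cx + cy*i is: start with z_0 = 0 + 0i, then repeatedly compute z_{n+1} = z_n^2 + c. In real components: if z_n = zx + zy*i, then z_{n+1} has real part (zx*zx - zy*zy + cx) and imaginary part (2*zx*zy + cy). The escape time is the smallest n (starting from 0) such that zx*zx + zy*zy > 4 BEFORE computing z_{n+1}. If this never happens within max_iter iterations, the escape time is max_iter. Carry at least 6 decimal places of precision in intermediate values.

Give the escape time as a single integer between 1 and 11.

z_0 = 0 + 0i, c = -0.9310 + -0.0700i
Iter 1: z = -0.9310 + -0.0700i, |z|^2 = 0.8717
Iter 2: z = -0.0691 + 0.0603i, |z|^2 = 0.0084
Iter 3: z = -0.9299 + -0.0783i, |z|^2 = 0.8708
Iter 4: z = -0.0725 + 0.0757i, |z|^2 = 0.0110
Iter 5: z = -0.9315 + -0.0810i, |z|^2 = 0.8742
Iter 6: z = -0.0699 + 0.0809i, |z|^2 = 0.0114
Iter 7: z = -0.9326 + -0.0813i, |z|^2 = 0.8764
Iter 8: z = -0.0678 + 0.0817i, |z|^2 = 0.0113
Iter 9: z = -0.9331 + -0.0811i, |z|^2 = 0.8772
Iter 10: z = -0.0669 + 0.0813i, |z|^2 = 0.0111

Answer: 11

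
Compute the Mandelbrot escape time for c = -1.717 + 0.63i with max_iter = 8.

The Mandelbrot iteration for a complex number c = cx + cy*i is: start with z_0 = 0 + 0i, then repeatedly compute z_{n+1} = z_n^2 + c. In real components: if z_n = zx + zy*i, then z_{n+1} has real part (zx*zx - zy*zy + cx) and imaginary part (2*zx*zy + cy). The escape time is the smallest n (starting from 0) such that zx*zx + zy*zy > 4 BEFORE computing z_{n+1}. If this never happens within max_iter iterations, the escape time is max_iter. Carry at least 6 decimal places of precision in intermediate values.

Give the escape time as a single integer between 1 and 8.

z_0 = 0 + 0i, c = -1.7170 + 0.6300i
Iter 1: z = -1.7170 + 0.6300i, |z|^2 = 3.3450
Iter 2: z = 0.8342 + -1.5334i, |z|^2 = 3.0472
Iter 3: z = -3.3725 + -1.9283i, |z|^2 = 15.0922
Escaped at iteration 3

Answer: 3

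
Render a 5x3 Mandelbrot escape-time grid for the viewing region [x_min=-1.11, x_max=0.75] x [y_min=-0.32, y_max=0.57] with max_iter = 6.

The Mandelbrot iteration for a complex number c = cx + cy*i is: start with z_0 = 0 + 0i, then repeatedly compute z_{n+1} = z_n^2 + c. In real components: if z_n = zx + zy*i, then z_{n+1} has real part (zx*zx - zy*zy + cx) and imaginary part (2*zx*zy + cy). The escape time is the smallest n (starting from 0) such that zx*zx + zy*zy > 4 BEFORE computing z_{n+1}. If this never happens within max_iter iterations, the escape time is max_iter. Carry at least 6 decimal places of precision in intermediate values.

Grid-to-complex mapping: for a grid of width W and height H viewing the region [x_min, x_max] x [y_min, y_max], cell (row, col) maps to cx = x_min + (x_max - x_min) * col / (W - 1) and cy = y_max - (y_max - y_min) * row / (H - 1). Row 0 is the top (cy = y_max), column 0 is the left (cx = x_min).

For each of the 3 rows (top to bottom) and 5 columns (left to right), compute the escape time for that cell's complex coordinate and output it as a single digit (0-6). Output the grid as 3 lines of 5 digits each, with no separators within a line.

Answer: 46663
66663
66663

Derivation:
(row=0, col=0): c = -1.1100 + 0.5700i → escape time 4
(row=0, col=1): c = -0.6450 + 0.5700i → escape time 6
(row=0, col=2): c = -0.1800 + 0.5700i → escape time 6
(row=0, col=3): c = 0.2850 + 0.5700i → escape time 6
(row=0, col=4): c = 0.7500 + 0.5700i → escape time 3
(row=1, col=0): c = -1.1100 + 0.1250i → escape time 6
(row=1, col=1): c = -0.6450 + 0.1250i → escape time 6
(row=1, col=2): c = -0.1800 + 0.1250i → escape time 6
(row=1, col=3): c = 0.2850 + 0.1250i → escape time 6
(row=1, col=4): c = 0.7500 + 0.1250i → escape time 3
(row=2, col=0): c = -1.1100 + -0.3200i → escape time 6
(row=2, col=1): c = -0.6450 + -0.3200i → escape time 6
(row=2, col=2): c = -0.1800 + -0.3200i → escape time 6
(row=2, col=3): c = 0.2850 + -0.3200i → escape time 6
(row=2, col=4): c = 0.7500 + -0.3200i → escape time 3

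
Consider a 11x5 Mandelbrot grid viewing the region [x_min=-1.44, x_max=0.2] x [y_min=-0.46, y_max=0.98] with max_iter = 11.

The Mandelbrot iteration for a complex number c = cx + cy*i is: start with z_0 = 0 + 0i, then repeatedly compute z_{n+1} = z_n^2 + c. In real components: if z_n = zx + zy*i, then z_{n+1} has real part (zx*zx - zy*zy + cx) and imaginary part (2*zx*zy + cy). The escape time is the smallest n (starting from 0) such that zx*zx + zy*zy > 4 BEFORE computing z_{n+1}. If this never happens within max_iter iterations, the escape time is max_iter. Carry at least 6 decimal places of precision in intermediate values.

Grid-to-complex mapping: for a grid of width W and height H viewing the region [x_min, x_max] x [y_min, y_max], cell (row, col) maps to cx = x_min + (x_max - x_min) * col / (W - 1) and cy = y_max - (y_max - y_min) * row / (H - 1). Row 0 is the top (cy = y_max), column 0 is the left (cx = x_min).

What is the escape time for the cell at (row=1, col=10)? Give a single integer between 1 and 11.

Answer: 10

Derivation:
z_0 = 0 + 0i, c = 0.2000 + 0.6200i
Iter 1: z = 0.2000 + 0.6200i, |z|^2 = 0.4244
Iter 2: z = -0.1444 + 0.8680i, |z|^2 = 0.7743
Iter 3: z = -0.5326 + 0.3693i, |z|^2 = 0.4200
Iter 4: z = 0.3472 + 0.2266i, |z|^2 = 0.1719
Iter 5: z = 0.2692 + 0.7774i, |z|^2 = 0.6768
Iter 6: z = -0.3318 + 1.0386i, |z|^2 = 1.1887
Iter 7: z = -0.7685 + -0.0693i, |z|^2 = 0.5954
Iter 8: z = 0.7858 + 0.7265i, |z|^2 = 1.1453
Iter 9: z = 0.2897 + 1.7617i, |z|^2 = 3.1876
Iter 10: z = -2.8198 + 1.6407i, |z|^2 = 10.6432
Escaped at iteration 10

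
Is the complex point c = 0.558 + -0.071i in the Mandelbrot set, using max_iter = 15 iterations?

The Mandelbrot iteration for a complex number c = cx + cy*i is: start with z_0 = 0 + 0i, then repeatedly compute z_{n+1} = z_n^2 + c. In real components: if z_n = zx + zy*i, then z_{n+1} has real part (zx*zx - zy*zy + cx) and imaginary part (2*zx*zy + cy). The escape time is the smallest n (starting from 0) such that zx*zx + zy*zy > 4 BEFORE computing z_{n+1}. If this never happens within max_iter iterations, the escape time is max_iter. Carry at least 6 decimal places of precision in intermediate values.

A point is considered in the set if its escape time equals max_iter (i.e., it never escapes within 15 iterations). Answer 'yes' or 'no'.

z_0 = 0 + 0i, c = 0.5580 + -0.0710i
Iter 1: z = 0.5580 + -0.0710i, |z|^2 = 0.3164
Iter 2: z = 0.8643 + -0.1502i, |z|^2 = 0.7696
Iter 3: z = 1.2825 + -0.3307i, |z|^2 = 1.7541
Iter 4: z = 2.0934 + -0.9192i, |z|^2 = 5.2273
Escaped at iteration 4

Answer: no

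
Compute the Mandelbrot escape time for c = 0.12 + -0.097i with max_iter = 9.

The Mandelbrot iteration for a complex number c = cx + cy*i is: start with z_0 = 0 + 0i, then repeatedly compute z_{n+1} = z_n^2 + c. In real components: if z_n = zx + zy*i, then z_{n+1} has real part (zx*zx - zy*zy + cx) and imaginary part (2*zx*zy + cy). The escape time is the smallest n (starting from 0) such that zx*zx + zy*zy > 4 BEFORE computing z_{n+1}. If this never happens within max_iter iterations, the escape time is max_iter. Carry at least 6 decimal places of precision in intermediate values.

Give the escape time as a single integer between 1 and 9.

z_0 = 0 + 0i, c = 0.1200 + -0.0970i
Iter 1: z = 0.1200 + -0.0970i, |z|^2 = 0.0238
Iter 2: z = 0.1250 + -0.1203i, |z|^2 = 0.0301
Iter 3: z = 0.1212 + -0.1271i, |z|^2 = 0.0308
Iter 4: z = 0.1185 + -0.1278i, |z|^2 = 0.0304
Iter 5: z = 0.1177 + -0.1273i, |z|^2 = 0.0301
Iter 6: z = 0.1177 + -0.1270i, |z|^2 = 0.0300
Iter 7: z = 0.1177 + -0.1269i, |z|^2 = 0.0300
Iter 8: z = 0.1178 + -0.1269i, |z|^2 = 0.0300

Answer: 9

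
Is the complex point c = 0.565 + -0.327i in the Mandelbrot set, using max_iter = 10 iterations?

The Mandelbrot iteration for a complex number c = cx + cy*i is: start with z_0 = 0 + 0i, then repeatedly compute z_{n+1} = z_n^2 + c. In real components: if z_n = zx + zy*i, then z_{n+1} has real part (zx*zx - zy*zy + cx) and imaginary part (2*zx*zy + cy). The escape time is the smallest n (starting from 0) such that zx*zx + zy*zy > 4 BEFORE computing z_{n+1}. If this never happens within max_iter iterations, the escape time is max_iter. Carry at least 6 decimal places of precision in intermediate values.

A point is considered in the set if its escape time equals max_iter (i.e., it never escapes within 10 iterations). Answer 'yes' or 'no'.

z_0 = 0 + 0i, c = 0.5650 + -0.3270i
Iter 1: z = 0.5650 + -0.3270i, |z|^2 = 0.4262
Iter 2: z = 0.7773 + -0.6965i, |z|^2 = 1.0893
Iter 3: z = 0.6841 + -1.4098i, |z|^2 = 2.4554
Iter 4: z = -0.9546 + -2.2558i, |z|^2 = 5.9997
Escaped at iteration 4

Answer: no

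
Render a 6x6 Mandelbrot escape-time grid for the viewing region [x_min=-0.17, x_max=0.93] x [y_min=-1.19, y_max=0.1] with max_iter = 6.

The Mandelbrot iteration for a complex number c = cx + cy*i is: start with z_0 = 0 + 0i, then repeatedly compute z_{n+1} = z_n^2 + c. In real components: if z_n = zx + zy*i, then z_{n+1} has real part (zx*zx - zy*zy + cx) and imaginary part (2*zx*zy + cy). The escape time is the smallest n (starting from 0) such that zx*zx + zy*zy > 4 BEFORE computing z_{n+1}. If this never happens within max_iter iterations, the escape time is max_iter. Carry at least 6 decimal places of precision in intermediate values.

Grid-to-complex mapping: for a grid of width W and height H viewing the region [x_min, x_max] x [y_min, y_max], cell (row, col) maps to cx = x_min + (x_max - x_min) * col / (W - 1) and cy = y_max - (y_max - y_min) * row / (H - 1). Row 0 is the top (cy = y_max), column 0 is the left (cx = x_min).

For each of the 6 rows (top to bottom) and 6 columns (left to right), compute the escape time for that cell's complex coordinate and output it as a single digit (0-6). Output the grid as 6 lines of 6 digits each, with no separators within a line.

Answer: 666533
666533
666532
666432
664322
332222

Derivation:
(row=0, col=0): c = -0.1700 + 0.1000i → escape time 6
(row=0, col=1): c = 0.0500 + 0.1000i → escape time 6
(row=0, col=2): c = 0.2700 + 0.1000i → escape time 6
(row=0, col=3): c = 0.4900 + 0.1000i → escape time 5
(row=0, col=4): c = 0.7100 + 0.1000i → escape time 3
(row=0, col=5): c = 0.9300 + 0.1000i → escape time 3
(row=1, col=0): c = -0.1700 + -0.1580i → escape time 6
(row=1, col=1): c = 0.0500 + -0.1580i → escape time 6
(row=1, col=2): c = 0.2700 + -0.1580i → escape time 6
(row=1, col=3): c = 0.4900 + -0.1580i → escape time 5
(row=1, col=4): c = 0.7100 + -0.1580i → escape time 3
(row=1, col=5): c = 0.9300 + -0.1580i → escape time 3
(row=2, col=0): c = -0.1700 + -0.4160i → escape time 6
(row=2, col=1): c = 0.0500 + -0.4160i → escape time 6
(row=2, col=2): c = 0.2700 + -0.4160i → escape time 6
(row=2, col=3): c = 0.4900 + -0.4160i → escape time 5
(row=2, col=4): c = 0.7100 + -0.4160i → escape time 3
(row=2, col=5): c = 0.9300 + -0.4160i → escape time 2
(row=3, col=0): c = -0.1700 + -0.6740i → escape time 6
(row=3, col=1): c = 0.0500 + -0.6740i → escape time 6
(row=3, col=2): c = 0.2700 + -0.6740i → escape time 6
(row=3, col=3): c = 0.4900 + -0.6740i → escape time 4
(row=3, col=4): c = 0.7100 + -0.6740i → escape time 3
(row=3, col=5): c = 0.9300 + -0.6740i → escape time 2
(row=4, col=0): c = -0.1700 + -0.9320i → escape time 6
(row=4, col=1): c = 0.0500 + -0.9320i → escape time 6
(row=4, col=2): c = 0.2700 + -0.9320i → escape time 4
(row=4, col=3): c = 0.4900 + -0.9320i → escape time 3
(row=4, col=4): c = 0.7100 + -0.9320i → escape time 2
(row=4, col=5): c = 0.9300 + -0.9320i → escape time 2
(row=5, col=0): c = -0.1700 + -1.1900i → escape time 3
(row=5, col=1): c = 0.0500 + -1.1900i → escape time 3
(row=5, col=2): c = 0.2700 + -1.1900i → escape time 2
(row=5, col=3): c = 0.4900 + -1.1900i → escape time 2
(row=5, col=4): c = 0.7100 + -1.1900i → escape time 2
(row=5, col=5): c = 0.9300 + -1.1900i → escape time 2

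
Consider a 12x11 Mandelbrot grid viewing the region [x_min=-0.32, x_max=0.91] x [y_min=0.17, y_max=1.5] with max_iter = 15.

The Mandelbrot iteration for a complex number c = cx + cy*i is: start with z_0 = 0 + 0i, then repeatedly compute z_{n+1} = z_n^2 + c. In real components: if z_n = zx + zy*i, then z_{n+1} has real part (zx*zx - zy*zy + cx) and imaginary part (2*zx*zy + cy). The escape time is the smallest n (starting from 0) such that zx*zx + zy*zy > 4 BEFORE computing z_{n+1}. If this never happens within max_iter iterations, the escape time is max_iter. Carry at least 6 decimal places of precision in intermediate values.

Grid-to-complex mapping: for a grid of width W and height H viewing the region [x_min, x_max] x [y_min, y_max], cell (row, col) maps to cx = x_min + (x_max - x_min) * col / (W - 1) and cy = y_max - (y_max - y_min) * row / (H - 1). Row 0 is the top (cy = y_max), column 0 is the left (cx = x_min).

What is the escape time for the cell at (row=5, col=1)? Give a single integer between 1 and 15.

z_0 = 0 + 0i, c = -0.2082 + 0.8350i
Iter 1: z = -0.2082 + 0.8350i, |z|^2 = 0.7406
Iter 2: z = -0.8621 + 0.4873i, |z|^2 = 0.9807
Iter 3: z = 0.2975 + -0.0052i, |z|^2 = 0.0885
Iter 4: z = -0.1197 + 0.8319i, |z|^2 = 0.7064
Iter 5: z = -0.8859 + 0.6358i, |z|^2 = 1.1891
Iter 6: z = 0.1723 + -0.2915i, |z|^2 = 0.1147
Iter 7: z = -0.2635 + 0.7345i, |z|^2 = 0.6089
Iter 8: z = -0.6783 + 0.4480i, |z|^2 = 0.6607
Iter 9: z = 0.0512 + 0.2273i, |z|^2 = 0.0543
Iter 10: z = -0.2572 + 0.8583i, |z|^2 = 0.8028
Iter 11: z = -0.8787 + 0.3934i, |z|^2 = 0.9268
Iter 12: z = 0.4091 + 0.1436i, |z|^2 = 0.1880
Iter 13: z = -0.0615 + 0.9525i, |z|^2 = 0.9110
Iter 14: z = -1.1116 + 0.7179i, |z|^2 = 1.7512

Answer: 15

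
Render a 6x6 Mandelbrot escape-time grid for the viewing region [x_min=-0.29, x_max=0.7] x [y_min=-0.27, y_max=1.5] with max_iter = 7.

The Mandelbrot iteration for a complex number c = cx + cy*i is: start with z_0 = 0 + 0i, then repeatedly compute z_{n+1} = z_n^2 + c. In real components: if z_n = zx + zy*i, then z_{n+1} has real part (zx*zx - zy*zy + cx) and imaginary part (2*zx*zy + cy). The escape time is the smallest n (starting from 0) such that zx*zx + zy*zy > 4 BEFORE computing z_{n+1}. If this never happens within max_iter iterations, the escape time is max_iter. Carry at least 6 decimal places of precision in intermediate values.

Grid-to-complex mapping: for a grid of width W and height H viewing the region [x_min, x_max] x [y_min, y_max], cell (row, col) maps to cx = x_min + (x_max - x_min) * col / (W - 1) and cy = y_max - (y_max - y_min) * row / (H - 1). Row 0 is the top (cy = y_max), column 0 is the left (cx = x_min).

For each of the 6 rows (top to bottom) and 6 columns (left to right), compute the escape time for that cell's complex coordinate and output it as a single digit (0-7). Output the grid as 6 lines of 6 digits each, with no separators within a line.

(row=0, col=0): c = -0.2900 + 1.5000i → escape time 2
(row=0, col=1): c = -0.0920 + 1.5000i → escape time 2
(row=0, col=2): c = 0.1060 + 1.5000i → escape time 2
(row=0, col=3): c = 0.3040 + 1.5000i → escape time 2
(row=0, col=4): c = 0.5020 + 1.5000i → escape time 2
(row=0, col=5): c = 0.7000 + 1.5000i → escape time 2
(row=1, col=0): c = -0.2900 + 1.1460i → escape time 4
(row=1, col=1): c = -0.0920 + 1.1460i → escape time 4
(row=1, col=2): c = 0.1060 + 1.1460i → escape time 3
(row=1, col=3): c = 0.3040 + 1.1460i → escape time 2
(row=1, col=4): c = 0.5020 + 1.1460i → escape time 2
(row=1, col=5): c = 0.7000 + 1.1460i → escape time 2
(row=2, col=0): c = -0.2900 + 0.7920i → escape time 7
(row=2, col=1): c = -0.0920 + 0.7920i → escape time 7
(row=2, col=2): c = 0.1060 + 0.7920i → escape time 6
(row=2, col=3): c = 0.3040 + 0.7920i → escape time 5
(row=2, col=4): c = 0.5020 + 0.7920i → escape time 3
(row=2, col=5): c = 0.7000 + 0.7920i → escape time 3
(row=3, col=0): c = -0.2900 + 0.4380i → escape time 7
(row=3, col=1): c = -0.0920 + 0.4380i → escape time 7
(row=3, col=2): c = 0.1060 + 0.4380i → escape time 7
(row=3, col=3): c = 0.3040 + 0.4380i → escape time 7
(row=3, col=4): c = 0.5020 + 0.4380i → escape time 5
(row=3, col=5): c = 0.7000 + 0.4380i → escape time 3
(row=4, col=0): c = -0.2900 + 0.0840i → escape time 7
(row=4, col=1): c = -0.0920 + 0.0840i → escape time 7
(row=4, col=2): c = 0.1060 + 0.0840i → escape time 7
(row=4, col=3): c = 0.3040 + 0.0840i → escape time 7
(row=4, col=4): c = 0.5020 + 0.0840i → escape time 5
(row=4, col=5): c = 0.7000 + 0.0840i → escape time 3
(row=5, col=0): c = -0.2900 + -0.2700i → escape time 7
(row=5, col=1): c = -0.0920 + -0.2700i → escape time 7
(row=5, col=2): c = 0.1060 + -0.2700i → escape time 7
(row=5, col=3): c = 0.3040 + -0.2700i → escape time 7
(row=5, col=4): c = 0.5020 + -0.2700i → escape time 5
(row=5, col=5): c = 0.7000 + -0.2700i → escape time 3

Answer: 222222
443222
776533
777753
777753
777753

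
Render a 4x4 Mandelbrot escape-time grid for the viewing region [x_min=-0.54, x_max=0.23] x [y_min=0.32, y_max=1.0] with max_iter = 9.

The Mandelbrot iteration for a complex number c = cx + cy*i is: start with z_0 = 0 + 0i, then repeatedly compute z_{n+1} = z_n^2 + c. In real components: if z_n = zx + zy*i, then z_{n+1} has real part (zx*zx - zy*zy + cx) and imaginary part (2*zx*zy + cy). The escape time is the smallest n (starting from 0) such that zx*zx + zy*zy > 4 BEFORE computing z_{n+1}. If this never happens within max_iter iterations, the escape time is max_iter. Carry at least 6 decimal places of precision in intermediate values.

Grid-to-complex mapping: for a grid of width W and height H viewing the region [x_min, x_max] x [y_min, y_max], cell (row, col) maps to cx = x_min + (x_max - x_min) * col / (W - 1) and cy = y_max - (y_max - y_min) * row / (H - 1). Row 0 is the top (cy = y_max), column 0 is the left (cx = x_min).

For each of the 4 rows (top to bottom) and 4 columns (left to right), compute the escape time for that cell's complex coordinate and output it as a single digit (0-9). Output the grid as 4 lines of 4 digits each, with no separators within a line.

(row=0, col=0): c = -0.5400 + 1.0000i → escape time 4
(row=0, col=1): c = -0.2833 + 1.0000i → escape time 5
(row=0, col=2): c = -0.0267 + 1.0000i → escape time 9
(row=0, col=3): c = 0.2300 + 1.0000i → escape time 4
(row=1, col=0): c = -0.5400 + 0.7733i → escape time 6
(row=1, col=1): c = -0.2833 + 0.7733i → escape time 9
(row=1, col=2): c = -0.0267 + 0.7733i → escape time 9
(row=1, col=3): c = 0.2300 + 0.7733i → escape time 5
(row=2, col=0): c = -0.5400 + 0.5467i → escape time 9
(row=2, col=1): c = -0.2833 + 0.5467i → escape time 9
(row=2, col=2): c = -0.0267 + 0.5467i → escape time 9
(row=2, col=3): c = 0.2300 + 0.5467i → escape time 9
(row=3, col=0): c = -0.5400 + 0.3200i → escape time 9
(row=3, col=1): c = -0.2833 + 0.3200i → escape time 9
(row=3, col=2): c = -0.0267 + 0.3200i → escape time 9
(row=3, col=3): c = 0.2300 + 0.3200i → escape time 9

Answer: 4594
6995
9999
9999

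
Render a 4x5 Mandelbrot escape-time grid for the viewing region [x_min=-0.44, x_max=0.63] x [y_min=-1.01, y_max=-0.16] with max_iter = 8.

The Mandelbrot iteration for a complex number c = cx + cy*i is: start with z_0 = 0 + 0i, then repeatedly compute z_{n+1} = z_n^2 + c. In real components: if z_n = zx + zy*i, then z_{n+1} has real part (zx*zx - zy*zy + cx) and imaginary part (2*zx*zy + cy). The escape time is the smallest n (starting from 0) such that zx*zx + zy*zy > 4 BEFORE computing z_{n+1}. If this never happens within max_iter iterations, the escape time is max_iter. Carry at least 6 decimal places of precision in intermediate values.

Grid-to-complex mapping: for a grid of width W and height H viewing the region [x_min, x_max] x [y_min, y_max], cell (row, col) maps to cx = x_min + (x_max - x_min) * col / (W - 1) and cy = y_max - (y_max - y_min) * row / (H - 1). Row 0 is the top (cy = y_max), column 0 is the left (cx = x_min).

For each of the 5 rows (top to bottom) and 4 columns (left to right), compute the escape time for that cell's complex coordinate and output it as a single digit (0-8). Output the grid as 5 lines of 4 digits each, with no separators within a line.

(row=0, col=0): c = -0.4400 + -0.1600i → escape time 8
(row=0, col=1): c = -0.0833 + -0.1600i → escape time 8
(row=0, col=2): c = 0.2733 + -0.1600i → escape time 8
(row=0, col=3): c = 0.6300 + -0.1600i → escape time 4
(row=1, col=0): c = -0.4400 + -0.3725i → escape time 8
(row=1, col=1): c = -0.0833 + -0.3725i → escape time 8
(row=1, col=2): c = 0.2733 + -0.3725i → escape time 8
(row=1, col=3): c = 0.6300 + -0.3725i → escape time 4
(row=2, col=0): c = -0.4400 + -0.5850i → escape time 8
(row=2, col=1): c = -0.0833 + -0.5850i → escape time 8
(row=2, col=2): c = 0.2733 + -0.5850i → escape time 8
(row=2, col=3): c = 0.6300 + -0.5850i → escape time 3
(row=3, col=0): c = -0.4400 + -0.7975i → escape time 6
(row=3, col=1): c = -0.0833 + -0.7975i → escape time 8
(row=3, col=2): c = 0.2733 + -0.7975i → escape time 5
(row=3, col=3): c = 0.6300 + -0.7975i → escape time 3
(row=4, col=0): c = -0.4400 + -1.0100i → escape time 4
(row=4, col=1): c = -0.0833 + -1.0100i → escape time 8
(row=4, col=2): c = 0.2733 + -1.0100i → escape time 3
(row=4, col=3): c = 0.6300 + -1.0100i → escape time 2

Answer: 8884
8884
8883
6853
4832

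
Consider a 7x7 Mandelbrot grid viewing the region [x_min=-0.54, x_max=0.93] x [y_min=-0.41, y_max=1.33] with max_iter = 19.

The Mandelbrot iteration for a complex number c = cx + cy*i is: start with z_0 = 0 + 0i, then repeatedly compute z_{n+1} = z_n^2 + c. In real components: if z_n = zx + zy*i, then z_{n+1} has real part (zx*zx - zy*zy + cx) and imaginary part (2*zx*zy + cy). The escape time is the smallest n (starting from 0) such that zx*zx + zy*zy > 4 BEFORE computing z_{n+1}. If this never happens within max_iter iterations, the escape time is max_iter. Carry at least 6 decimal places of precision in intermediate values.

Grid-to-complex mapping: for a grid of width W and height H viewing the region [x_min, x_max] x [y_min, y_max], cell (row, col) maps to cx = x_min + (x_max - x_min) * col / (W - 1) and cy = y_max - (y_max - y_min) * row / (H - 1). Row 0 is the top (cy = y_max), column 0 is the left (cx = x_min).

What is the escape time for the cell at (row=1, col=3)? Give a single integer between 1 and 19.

z_0 = 0 + 0i, c = 0.1950 + 1.0400i
Iter 1: z = 0.1950 + 1.0400i, |z|^2 = 1.1196
Iter 2: z = -0.8486 + 1.4456i, |z|^2 = 2.8098
Iter 3: z = -1.1747 + -1.4134i, |z|^2 = 3.3776
Iter 4: z = -0.4228 + 4.3606i, |z|^2 = 19.1935
Escaped at iteration 4

Answer: 4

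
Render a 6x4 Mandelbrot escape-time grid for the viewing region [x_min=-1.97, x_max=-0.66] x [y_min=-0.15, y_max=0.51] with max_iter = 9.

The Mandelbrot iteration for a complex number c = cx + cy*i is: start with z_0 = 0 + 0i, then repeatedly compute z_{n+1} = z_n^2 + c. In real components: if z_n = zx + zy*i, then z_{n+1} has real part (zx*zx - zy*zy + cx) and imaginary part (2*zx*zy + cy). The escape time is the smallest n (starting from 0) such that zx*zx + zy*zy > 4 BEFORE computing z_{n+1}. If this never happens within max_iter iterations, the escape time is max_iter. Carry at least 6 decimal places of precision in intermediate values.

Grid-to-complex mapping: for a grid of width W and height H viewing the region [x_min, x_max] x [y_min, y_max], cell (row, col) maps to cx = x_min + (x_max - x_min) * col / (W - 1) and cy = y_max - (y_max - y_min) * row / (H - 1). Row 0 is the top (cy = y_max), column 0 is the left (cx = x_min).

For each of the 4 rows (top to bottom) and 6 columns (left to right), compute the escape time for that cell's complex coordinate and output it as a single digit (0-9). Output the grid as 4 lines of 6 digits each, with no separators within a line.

(row=0, col=0): c = -1.9700 + 0.5100i → escape time 1
(row=0, col=1): c = -1.7080 + 0.5100i → escape time 3
(row=0, col=2): c = -1.4460 + 0.5100i → escape time 3
(row=0, col=3): c = -1.1840 + 0.5100i → escape time 5
(row=0, col=4): c = -0.9220 + 0.5100i → escape time 5
(row=0, col=5): c = -0.6600 + 0.5100i → escape time 9
(row=1, col=0): c = -1.9700 + 0.2900i → escape time 2
(row=1, col=1): c = -1.7080 + 0.2900i → escape time 4
(row=1, col=2): c = -1.4460 + 0.2900i → escape time 5
(row=1, col=3): c = -1.1840 + 0.2900i → escape time 9
(row=1, col=4): c = -0.9220 + 0.2900i → escape time 9
(row=1, col=5): c = -0.6600 + 0.2900i → escape time 9
(row=2, col=0): c = -1.9700 + 0.0700i → escape time 4
(row=2, col=1): c = -1.7080 + 0.0700i → escape time 6
(row=2, col=2): c = -1.4460 + 0.0700i → escape time 9
(row=2, col=3): c = -1.1840 + 0.0700i → escape time 9
(row=2, col=4): c = -0.9220 + 0.0700i → escape time 9
(row=2, col=5): c = -0.6600 + 0.0700i → escape time 9
(row=3, col=0): c = -1.9700 + -0.1500i → escape time 3
(row=3, col=1): c = -1.7080 + -0.1500i → escape time 4
(row=3, col=2): c = -1.4460 + -0.1500i → escape time 7
(row=3, col=3): c = -1.1840 + -0.1500i → escape time 9
(row=3, col=4): c = -0.9220 + -0.1500i → escape time 9
(row=3, col=5): c = -0.6600 + -0.1500i → escape time 9

Answer: 133559
245999
469999
347999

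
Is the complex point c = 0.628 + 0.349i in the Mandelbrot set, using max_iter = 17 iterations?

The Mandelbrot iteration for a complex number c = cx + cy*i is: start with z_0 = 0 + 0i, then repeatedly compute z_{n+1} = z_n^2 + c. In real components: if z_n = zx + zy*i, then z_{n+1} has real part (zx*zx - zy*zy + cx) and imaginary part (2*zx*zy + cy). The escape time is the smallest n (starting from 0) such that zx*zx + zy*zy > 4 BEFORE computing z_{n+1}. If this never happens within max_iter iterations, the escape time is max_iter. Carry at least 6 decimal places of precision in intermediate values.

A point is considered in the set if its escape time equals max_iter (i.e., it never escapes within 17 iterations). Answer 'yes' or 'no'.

Answer: no

Derivation:
z_0 = 0 + 0i, c = 0.6280 + 0.3490i
Iter 1: z = 0.6280 + 0.3490i, |z|^2 = 0.5162
Iter 2: z = 0.9006 + 0.7873i, |z|^2 = 1.4310
Iter 3: z = 0.8191 + 1.7671i, |z|^2 = 3.7938
Iter 4: z = -1.8238 + 3.2441i, |z|^2 = 13.8501
Escaped at iteration 4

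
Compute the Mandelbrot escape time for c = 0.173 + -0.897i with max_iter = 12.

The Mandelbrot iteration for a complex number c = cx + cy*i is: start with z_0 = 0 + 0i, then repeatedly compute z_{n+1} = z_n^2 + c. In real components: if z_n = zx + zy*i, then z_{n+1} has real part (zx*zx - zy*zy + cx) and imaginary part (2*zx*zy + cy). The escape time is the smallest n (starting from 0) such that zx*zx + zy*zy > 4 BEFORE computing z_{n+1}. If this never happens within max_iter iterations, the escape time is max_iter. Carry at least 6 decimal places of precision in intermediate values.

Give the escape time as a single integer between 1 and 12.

z_0 = 0 + 0i, c = 0.1730 + -0.8970i
Iter 1: z = 0.1730 + -0.8970i, |z|^2 = 0.8345
Iter 2: z = -0.6017 + -1.2074i, |z|^2 = 1.8197
Iter 3: z = -0.9227 + 0.5559i, |z|^2 = 1.1604
Iter 4: z = 0.7154 + -1.9228i, |z|^2 = 4.2091
Escaped at iteration 4

Answer: 4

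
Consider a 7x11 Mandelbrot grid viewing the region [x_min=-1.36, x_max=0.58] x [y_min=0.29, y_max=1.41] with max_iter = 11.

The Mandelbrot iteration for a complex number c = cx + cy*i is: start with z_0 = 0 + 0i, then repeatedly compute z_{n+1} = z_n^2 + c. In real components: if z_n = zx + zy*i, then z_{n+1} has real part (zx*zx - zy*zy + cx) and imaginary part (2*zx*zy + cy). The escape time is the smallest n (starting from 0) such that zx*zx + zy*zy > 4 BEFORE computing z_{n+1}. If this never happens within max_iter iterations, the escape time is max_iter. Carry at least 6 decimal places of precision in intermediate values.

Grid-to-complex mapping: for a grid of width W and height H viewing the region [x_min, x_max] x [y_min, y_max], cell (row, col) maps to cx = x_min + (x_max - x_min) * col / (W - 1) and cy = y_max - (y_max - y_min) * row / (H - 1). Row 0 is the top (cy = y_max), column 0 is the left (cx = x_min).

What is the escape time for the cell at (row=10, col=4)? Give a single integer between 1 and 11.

z_0 = 0 + 0i, c = -0.0667 + 0.2900i
Iter 1: z = -0.0667 + 0.2900i, |z|^2 = 0.0885
Iter 2: z = -0.1463 + 0.2513i, |z|^2 = 0.0846
Iter 3: z = -0.1084 + 0.2164i, |z|^2 = 0.0586
Iter 4: z = -0.1018 + 0.2431i, |z|^2 = 0.0694
Iter 5: z = -0.1154 + 0.2405i, |z|^2 = 0.0712
Iter 6: z = -0.1112 + 0.2345i, |z|^2 = 0.0674
Iter 7: z = -0.1093 + 0.2378i, |z|^2 = 0.0685
Iter 8: z = -0.1113 + 0.2380i, |z|^2 = 0.0690
Iter 9: z = -0.1109 + 0.2370i, |z|^2 = 0.0685
Iter 10: z = -0.1105 + 0.2374i, |z|^2 = 0.0686

Answer: 11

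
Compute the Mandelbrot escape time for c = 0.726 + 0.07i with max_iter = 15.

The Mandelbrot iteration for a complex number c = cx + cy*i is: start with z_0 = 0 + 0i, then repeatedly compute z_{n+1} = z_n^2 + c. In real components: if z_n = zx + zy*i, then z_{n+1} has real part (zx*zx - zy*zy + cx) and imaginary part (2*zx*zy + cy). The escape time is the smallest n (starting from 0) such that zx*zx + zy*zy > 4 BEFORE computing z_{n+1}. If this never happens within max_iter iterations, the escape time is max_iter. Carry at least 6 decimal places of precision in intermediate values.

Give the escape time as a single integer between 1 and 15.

Answer: 3

Derivation:
z_0 = 0 + 0i, c = 0.7260 + 0.0700i
Iter 1: z = 0.7260 + 0.0700i, |z|^2 = 0.5320
Iter 2: z = 1.2482 + 0.1716i, |z|^2 = 1.5874
Iter 3: z = 2.2545 + 0.4985i, |z|^2 = 5.3312
Escaped at iteration 3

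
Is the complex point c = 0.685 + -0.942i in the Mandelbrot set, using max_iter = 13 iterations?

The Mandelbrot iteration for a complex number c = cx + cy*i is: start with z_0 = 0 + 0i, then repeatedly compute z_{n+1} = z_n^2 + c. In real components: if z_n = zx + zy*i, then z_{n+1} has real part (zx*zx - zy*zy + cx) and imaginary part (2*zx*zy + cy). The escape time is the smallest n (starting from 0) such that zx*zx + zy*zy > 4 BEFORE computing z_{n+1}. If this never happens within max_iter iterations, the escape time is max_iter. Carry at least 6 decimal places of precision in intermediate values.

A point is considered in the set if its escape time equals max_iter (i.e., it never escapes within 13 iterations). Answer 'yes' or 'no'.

Answer: no

Derivation:
z_0 = 0 + 0i, c = 0.6850 + -0.9420i
Iter 1: z = 0.6850 + -0.9420i, |z|^2 = 1.3566
Iter 2: z = 0.2669 + -2.2325i, |z|^2 = 5.0554
Escaped at iteration 2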